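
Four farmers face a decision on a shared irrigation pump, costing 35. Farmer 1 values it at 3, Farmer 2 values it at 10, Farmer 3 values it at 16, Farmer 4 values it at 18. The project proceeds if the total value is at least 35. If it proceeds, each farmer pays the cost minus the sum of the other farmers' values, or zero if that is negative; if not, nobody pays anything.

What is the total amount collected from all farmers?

10

Total value 47 ≥ cost 35, so it is built.
Farmer 1: others sum to 44; max(0, 35 - 44) = 0.
Farmer 2: others sum to 37; max(0, 35 - 37) = 0.
Farmer 3: others sum to 31; max(0, 35 - 31) = 4.
Farmer 4: others sum to 29; max(0, 35 - 29) = 6.
Total collected = 0 + 0 + 4 + 6 = 10.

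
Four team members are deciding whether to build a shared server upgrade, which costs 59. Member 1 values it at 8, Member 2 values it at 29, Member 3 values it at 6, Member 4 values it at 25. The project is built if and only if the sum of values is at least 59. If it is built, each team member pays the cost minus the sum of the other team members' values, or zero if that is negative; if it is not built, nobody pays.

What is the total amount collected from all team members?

36

Total value 68 ≥ cost 59, so it is built.
Member 1: others sum to 60; max(0, 59 - 60) = 0.
Member 2: others sum to 39; max(0, 59 - 39) = 20.
Member 3: others sum to 62; max(0, 59 - 62) = 0.
Member 4: others sum to 43; max(0, 59 - 43) = 16.
Total collected = 0 + 20 + 0 + 16 = 36.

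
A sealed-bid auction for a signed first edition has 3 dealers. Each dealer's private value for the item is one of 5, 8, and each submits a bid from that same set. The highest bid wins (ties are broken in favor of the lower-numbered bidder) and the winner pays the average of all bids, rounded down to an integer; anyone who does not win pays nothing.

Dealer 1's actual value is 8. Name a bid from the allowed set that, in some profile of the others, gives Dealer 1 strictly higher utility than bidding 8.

5

Suppose Dealer 2 bids 5 and Dealer 3 bids 5.
Bid 8: wins, pays 6, utility 8 - 6 = 2.
Bid 5: wins, pays 5, utility 8 - 5 = 3.
So bidding 5 beats truth here (3 > 2).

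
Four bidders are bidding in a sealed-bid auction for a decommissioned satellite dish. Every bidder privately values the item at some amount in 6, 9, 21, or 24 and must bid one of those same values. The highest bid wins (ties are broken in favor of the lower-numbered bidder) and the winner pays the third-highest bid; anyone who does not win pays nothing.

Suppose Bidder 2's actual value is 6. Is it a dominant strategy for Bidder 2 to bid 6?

Yes

Check each profile of the others' bids and compare truth against every alternative bid.
Others bid (6, 9, 9): truth gives 0, best alternative gives -3.
Others bid (6, 6, 6): truth gives 0, best alternative gives 0.
Others bid (6, 6, 9): truth gives 0, best alternative gives 0.
Others bid (6, 6, 21): truth gives 0, best alternative gives 0.
Others bid (6, 6, 24): truth gives 0, best alternative gives 0.
Others bid (6, 9, 6): truth gives 0, best alternative gives 0.
(Remaining 58 profiles checked similarly; truth is weakly best in each.)
In every case the truthful bid is at least as good as any alternative, so it is a dominant strategy.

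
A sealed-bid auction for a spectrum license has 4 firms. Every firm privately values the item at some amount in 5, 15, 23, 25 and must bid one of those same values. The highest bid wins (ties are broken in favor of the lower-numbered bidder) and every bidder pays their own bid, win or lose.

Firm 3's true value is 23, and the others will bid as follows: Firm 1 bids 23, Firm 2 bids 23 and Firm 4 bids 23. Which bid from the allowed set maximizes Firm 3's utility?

25

Bid 5: loses but pays 5, utility -5.
Bid 15: loses but pays 15, utility -15.
Bid 23: loses but pays 23, utility -23.
Bid 25: wins, pays 25, utility 23 - 25 = -2.
The best choice is 25 with utility -2.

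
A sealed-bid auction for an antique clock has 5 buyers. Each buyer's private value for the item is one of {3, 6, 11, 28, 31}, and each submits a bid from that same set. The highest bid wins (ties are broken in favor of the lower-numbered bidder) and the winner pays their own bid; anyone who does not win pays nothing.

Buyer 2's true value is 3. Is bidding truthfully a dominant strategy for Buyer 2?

Yes

Check each profile of the others' bids and compare truth against every alternative bid.
Others bid (3, 3, 3, 3): truth gives 0, best alternative gives -3.
Others bid (3, 3, 3, 6): truth gives 0, best alternative gives -3.
Others bid (3, 3, 6, 3): truth gives 0, best alternative gives -3.
Others bid (3, 3, 6, 6): truth gives 0, best alternative gives -3.
Others bid (3, 6, 3, 3): truth gives 0, best alternative gives -3.
Others bid (3, 6, 3, 6): truth gives 0, best alternative gives -3.
(Remaining 619 profiles checked similarly; truth is weakly best in each.)
In every case the truthful bid is at least as good as any alternative, so it is a dominant strategy.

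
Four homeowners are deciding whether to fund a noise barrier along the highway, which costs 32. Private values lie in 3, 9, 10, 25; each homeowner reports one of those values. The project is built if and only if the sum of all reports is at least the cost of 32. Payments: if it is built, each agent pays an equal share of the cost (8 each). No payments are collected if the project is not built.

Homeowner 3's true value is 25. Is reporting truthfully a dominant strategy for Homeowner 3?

Check each profile of the others' reports and compare truth against every alternative report.
Others report (3, 3, 3): truth gives 17, best alternative gives 0.
Others report (3, 3, 9): truth gives 17, best alternative gives 0.
Others report (3, 3, 10): truth gives 17, best alternative gives 0.
Others report (3, 9, 3): truth gives 17, best alternative gives 0.
Others report (3, 9, 9): truth gives 17, best alternative gives 0.
Others report (3, 10, 3): truth gives 17, best alternative gives 0.
(Remaining 58 profiles checked similarly; truth is weakly best in each.)
In every case the truthful report is at least as good as any alternative, so it is a dominant strategy.

Yes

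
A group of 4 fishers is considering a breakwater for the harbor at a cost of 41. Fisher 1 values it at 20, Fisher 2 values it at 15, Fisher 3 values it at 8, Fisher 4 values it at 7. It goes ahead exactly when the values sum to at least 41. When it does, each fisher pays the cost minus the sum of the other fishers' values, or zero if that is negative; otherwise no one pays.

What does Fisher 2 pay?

Total value 50 ≥ cost 41, so the project is built.
The other fishers' values sum to 35.
Cost minus that sum is 41 - 35 = 6.

6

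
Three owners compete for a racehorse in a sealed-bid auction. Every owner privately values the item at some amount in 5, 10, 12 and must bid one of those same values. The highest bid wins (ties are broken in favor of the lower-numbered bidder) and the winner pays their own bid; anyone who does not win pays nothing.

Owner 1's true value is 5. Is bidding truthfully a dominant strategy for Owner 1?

Yes

Check each profile of the others' bids and compare truth against every alternative bid.
Others bid (5, 5): truth gives 0, best alternative gives -5.
Others bid (5, 10): truth gives 0, best alternative gives -5.
Others bid (10, 5): truth gives 0, best alternative gives -5.
Others bid (10, 10): truth gives 0, best alternative gives -5.
Others bid (5, 12): truth gives 0, best alternative gives 0.
Others bid (10, 12): truth gives 0, best alternative gives 0.
(Remaining 3 profiles checked similarly; truth is weakly best in each.)
In every case the truthful bid is at least as good as any alternative, so it is a dominant strategy.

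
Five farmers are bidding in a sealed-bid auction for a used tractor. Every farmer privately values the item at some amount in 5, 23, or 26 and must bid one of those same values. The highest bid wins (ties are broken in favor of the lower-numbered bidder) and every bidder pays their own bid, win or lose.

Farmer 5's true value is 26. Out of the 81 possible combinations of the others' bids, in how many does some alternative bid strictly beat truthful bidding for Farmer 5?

66

Others bid (5, 5, 5, 5): truth gives 0; bid 23 gives 3 > 0. Violating.
Others bid (5, 5, 5, 26): truth gives -26; bid 5 gives -5 > -26. Violating.
Others bid (5, 5, 23, 26): truth gives -26; bid 5 gives -5 > -26. Violating.
Others bid (5, 5, 26, 5): truth gives -26; bid 5 gives -5 > -26. Violating.
Others bid (5, 5, 5, 23): truth gives 0; no alternative beats it.
Others bid (5, 5, 23, 5): truth gives 0; no alternative beats it.
(Checking all 81 profiles: 66 have a profitable deviation, 15 do not.)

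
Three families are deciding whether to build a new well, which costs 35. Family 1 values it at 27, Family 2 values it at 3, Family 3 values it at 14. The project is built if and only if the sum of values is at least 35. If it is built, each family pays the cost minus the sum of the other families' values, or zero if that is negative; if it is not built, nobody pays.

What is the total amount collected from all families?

Total value 44 ≥ cost 35, so it is built.
Family 1: others sum to 17; max(0, 35 - 17) = 18.
Family 2: others sum to 41; max(0, 35 - 41) = 0.
Family 3: others sum to 30; max(0, 35 - 30) = 5.
Total collected = 18 + 0 + 5 = 23.

23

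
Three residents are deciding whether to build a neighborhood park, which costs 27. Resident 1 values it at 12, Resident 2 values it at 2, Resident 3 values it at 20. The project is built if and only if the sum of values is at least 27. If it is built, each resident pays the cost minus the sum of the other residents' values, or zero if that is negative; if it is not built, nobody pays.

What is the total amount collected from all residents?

18

Total value 34 ≥ cost 27, so it is built.
Resident 1: others sum to 22; max(0, 27 - 22) = 5.
Resident 2: others sum to 32; max(0, 27 - 32) = 0.
Resident 3: others sum to 14; max(0, 27 - 14) = 13.
Total collected = 5 + 0 + 13 = 18.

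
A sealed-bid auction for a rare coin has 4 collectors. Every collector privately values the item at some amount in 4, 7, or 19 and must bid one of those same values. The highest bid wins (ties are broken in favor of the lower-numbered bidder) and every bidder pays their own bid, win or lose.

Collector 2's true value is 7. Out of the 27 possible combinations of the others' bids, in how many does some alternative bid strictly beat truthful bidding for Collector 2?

23

Others bid (4, 4, 19): truth gives -7; bid 4 gives -4 > -7. Violating.
Others bid (4, 7, 19): truth gives -7; bid 4 gives -4 > -7. Violating.
Others bid (4, 19, 4): truth gives -7; bid 4 gives -4 > -7. Violating.
Others bid (4, 19, 7): truth gives -7; bid 4 gives -4 > -7. Violating.
Others bid (4, 4, 4): truth gives 0; no alternative beats it.
Others bid (4, 4, 7): truth gives 0; no alternative beats it.
(Checking all 27 profiles: 23 have a profitable deviation, 4 do not.)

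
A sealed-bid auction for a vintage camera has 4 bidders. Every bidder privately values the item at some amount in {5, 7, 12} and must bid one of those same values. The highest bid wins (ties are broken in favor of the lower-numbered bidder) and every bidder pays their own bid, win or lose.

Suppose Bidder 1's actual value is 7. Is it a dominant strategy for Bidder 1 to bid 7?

Consider the case where Bidder 2 bids 5, Bidder 3 bids 5 and Bidder 4 bids 5.
Truthful bid 7: wins, pays 7, utility 7 - 7 = 0.
Bid 5 instead: wins, pays 5, utility 7 - 5 = 2.
Since 2 > 0, bidding 5 is strictly better here, so truthful bidding is not dominant.

No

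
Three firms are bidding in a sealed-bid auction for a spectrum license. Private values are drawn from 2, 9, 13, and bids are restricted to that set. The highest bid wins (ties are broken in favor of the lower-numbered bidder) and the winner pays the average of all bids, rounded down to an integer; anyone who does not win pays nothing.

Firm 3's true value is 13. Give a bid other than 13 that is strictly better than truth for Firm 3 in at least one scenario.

9

Suppose Firm 1 bids 2 and Firm 2 bids 2.
Bid 13: wins, pays 5, utility 13 - 5 = 8.
Bid 9: wins, pays 4, utility 13 - 4 = 9.
So bidding 9 beats truth here (9 > 8).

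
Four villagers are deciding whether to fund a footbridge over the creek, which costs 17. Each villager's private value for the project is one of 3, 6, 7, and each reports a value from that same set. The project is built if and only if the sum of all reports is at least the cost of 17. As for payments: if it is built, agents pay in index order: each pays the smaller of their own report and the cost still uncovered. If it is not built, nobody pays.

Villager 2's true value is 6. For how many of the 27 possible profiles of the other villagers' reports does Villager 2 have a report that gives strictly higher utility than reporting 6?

20

Others report (3, 6, 6): truth gives 0; report 3 gives 3 > 0. Violating.
Others report (3, 6, 7): truth gives 0; report 3 gives 3 > 0. Violating.
Others report (3, 7, 6): truth gives 0; report 3 gives 3 > 0. Violating.
Others report (3, 7, 7): truth gives 0; report 3 gives 3 > 0. Violating.
Others report (3, 3, 3): truth gives 0; no alternative beats it.
Others report (3, 3, 6): truth gives 0; no alternative beats it.
(Checking all 27 profiles: 20 have a profitable deviation, 7 do not.)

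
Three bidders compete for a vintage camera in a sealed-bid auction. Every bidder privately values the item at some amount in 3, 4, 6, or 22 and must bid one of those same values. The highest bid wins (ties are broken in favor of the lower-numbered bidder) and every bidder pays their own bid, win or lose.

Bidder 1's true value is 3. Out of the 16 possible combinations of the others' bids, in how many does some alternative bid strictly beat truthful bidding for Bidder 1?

Others bid (3, 4): truth gives -3; bid 4 gives -1 > -3. Violating.
Others bid (4, 3): truth gives -3; bid 4 gives -1 > -3. Violating.
Others bid (4, 4): truth gives -3; bid 4 gives -1 > -3. Violating.
Others bid (3, 3): truth gives 0; no alternative beats it.
Others bid (3, 6): truth gives -3; no alternative beats it.
(Checking all 16 profiles: 3 have a profitable deviation, 13 do not.)

3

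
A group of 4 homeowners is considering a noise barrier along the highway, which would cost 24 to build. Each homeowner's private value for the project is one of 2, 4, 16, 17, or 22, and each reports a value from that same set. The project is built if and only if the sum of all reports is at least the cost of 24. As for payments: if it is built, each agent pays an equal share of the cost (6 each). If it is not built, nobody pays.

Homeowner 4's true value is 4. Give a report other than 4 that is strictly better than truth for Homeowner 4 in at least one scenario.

2

Suppose Homeowner 1 reports 2, Homeowner 2 reports 2 and Homeowner 3 reports 16.
Report 4: project built, pays 6, utility 4 - 6 = -2.
Report 2: project not built, utility 0.
So reporting 2 beats truth here (0 > -2).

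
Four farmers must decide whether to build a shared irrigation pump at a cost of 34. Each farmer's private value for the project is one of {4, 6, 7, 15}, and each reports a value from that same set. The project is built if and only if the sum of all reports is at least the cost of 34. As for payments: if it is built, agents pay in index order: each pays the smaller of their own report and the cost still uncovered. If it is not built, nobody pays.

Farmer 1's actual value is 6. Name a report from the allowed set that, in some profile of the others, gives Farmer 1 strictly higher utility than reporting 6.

4

Suppose Farmer 2 reports 4, Farmer 3 reports 15 and Farmer 4 reports 15.
Report 6: project built, pays 6, utility 6 - 6 = 0.
Report 4: project built, pays 4, utility 6 - 4 = 2.
So reporting 4 beats truth here (2 > 0).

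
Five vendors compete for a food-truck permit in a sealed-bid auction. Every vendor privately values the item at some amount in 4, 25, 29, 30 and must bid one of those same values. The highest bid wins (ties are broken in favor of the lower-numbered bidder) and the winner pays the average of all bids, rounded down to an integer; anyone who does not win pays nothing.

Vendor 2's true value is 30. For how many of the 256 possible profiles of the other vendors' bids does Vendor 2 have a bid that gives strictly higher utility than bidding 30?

Others bid (4, 4, 4, 4): truth gives 21; bid 25 gives 22 > 21. Violating.
Others bid (4, 4, 4, 25): truth gives 17; bid 25 gives 18 > 17. Violating.
Others bid (4, 4, 25, 4): truth gives 17; bid 25 gives 18 > 17. Violating.
Others bid (4, 4, 25, 25): truth gives 13; bid 25 gives 14 > 13. Violating.
Others bid (4, 4, 4, 29): truth gives 16; no alternative beats it.
Others bid (4, 4, 4, 30): truth gives 16; no alternative beats it.
(Checking all 256 profiles: 9 have a profitable deviation, 247 do not.)

9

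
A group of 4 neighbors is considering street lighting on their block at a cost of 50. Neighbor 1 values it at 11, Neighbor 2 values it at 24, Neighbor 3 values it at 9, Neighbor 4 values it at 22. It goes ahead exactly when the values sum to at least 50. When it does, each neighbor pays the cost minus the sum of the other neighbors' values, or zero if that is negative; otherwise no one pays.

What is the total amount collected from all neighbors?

14

Total value 66 ≥ cost 50, so it is built.
Neighbor 1: others sum to 55; max(0, 50 - 55) = 0.
Neighbor 2: others sum to 42; max(0, 50 - 42) = 8.
Neighbor 3: others sum to 57; max(0, 50 - 57) = 0.
Neighbor 4: others sum to 44; max(0, 50 - 44) = 6.
Total collected = 0 + 8 + 0 + 6 = 14.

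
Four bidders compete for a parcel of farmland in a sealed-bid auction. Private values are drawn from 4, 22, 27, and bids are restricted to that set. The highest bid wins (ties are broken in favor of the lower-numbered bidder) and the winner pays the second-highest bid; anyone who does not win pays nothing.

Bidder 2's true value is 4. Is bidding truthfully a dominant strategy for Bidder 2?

Check each profile of the others' bids and compare truth against every alternative bid.
Others bid (4, 4, 22): truth gives 0, best alternative gives -18.
Others bid (4, 22, 4): truth gives 0, best alternative gives -18.
Others bid (4, 22, 22): truth gives 0, best alternative gives -18.
Others bid (4, 4, 4): truth gives 0, best alternative gives 0.
Others bid (4, 4, 27): truth gives 0, best alternative gives 0.
Others bid (4, 22, 27): truth gives 0, best alternative gives 0.
(Remaining 21 profiles checked similarly; truth is weakly best in each.)
In every case the truthful bid is at least as good as any alternative, so it is a dominant strategy.

Yes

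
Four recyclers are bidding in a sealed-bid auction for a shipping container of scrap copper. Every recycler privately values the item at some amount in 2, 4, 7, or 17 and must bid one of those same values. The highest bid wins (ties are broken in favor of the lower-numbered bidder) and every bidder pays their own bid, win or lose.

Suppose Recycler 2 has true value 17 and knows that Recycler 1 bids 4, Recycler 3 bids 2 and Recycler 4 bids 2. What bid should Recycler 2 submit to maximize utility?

7

Bid 2: loses but pays 2, utility -2.
Bid 4: loses but pays 4, utility -4.
Bid 7: wins, pays 7, utility 17 - 7 = 10.
Bid 17: wins, pays 17, utility 17 - 17 = 0.
The best choice is 7 with utility 10.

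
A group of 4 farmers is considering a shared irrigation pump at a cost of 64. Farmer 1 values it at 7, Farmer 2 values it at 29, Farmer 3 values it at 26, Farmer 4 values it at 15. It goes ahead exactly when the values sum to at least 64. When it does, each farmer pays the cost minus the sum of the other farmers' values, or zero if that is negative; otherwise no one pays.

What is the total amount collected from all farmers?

31

Total value 77 ≥ cost 64, so it is built.
Farmer 1: others sum to 70; max(0, 64 - 70) = 0.
Farmer 2: others sum to 48; max(0, 64 - 48) = 16.
Farmer 3: others sum to 51; max(0, 64 - 51) = 13.
Farmer 4: others sum to 62; max(0, 64 - 62) = 2.
Total collected = 0 + 16 + 13 + 2 = 31.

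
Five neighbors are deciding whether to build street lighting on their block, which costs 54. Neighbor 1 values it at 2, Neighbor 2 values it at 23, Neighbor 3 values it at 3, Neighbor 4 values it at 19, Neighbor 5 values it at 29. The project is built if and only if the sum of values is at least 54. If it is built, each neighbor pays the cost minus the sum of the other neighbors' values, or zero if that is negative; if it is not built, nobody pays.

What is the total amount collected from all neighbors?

Total value 76 ≥ cost 54, so it is built.
Neighbor 1: others sum to 74; max(0, 54 - 74) = 0.
Neighbor 2: others sum to 53; max(0, 54 - 53) = 1.
Neighbor 3: others sum to 73; max(0, 54 - 73) = 0.
Neighbor 4: others sum to 57; max(0, 54 - 57) = 0.
Neighbor 5: others sum to 47; max(0, 54 - 47) = 7.
Total collected = 0 + 1 + 0 + 0 + 7 = 8.

8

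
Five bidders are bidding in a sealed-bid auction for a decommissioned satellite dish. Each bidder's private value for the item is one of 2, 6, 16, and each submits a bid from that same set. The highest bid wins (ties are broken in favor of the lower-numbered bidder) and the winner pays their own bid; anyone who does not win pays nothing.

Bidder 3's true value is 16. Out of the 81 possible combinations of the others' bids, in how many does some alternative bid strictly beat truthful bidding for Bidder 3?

Others bid (2, 2, 2, 2): truth gives 0; bid 6 gives 10 > 0. Violating.
Others bid (2, 2, 2, 6): truth gives 0; bid 6 gives 10 > 0. Violating.
Others bid (2, 2, 6, 2): truth gives 0; bid 6 gives 10 > 0. Violating.
Others bid (2, 2, 6, 6): truth gives 0; bid 6 gives 10 > 0. Violating.
Others bid (2, 2, 2, 16): truth gives 0; no alternative beats it.
Others bid (2, 2, 6, 16): truth gives 0; no alternative beats it.
(Checking all 81 profiles: 4 have a profitable deviation, 77 do not.)

4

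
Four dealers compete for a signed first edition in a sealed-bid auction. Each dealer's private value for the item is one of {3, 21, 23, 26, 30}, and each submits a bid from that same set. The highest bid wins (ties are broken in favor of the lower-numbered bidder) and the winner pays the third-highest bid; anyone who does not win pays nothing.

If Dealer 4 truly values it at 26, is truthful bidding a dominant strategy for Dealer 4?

No

Consider the case where Dealer 1 bids 3, Dealer 2 bids 3 and Dealer 3 bids 26.
Truthful bid 26: loses, pays 0, utility 0.
Bid 30 instead: wins, pays 3, utility 26 - 3 = 23.
Since 23 > 0, bidding 30 is strictly better here, so truthful bidding is not dominant.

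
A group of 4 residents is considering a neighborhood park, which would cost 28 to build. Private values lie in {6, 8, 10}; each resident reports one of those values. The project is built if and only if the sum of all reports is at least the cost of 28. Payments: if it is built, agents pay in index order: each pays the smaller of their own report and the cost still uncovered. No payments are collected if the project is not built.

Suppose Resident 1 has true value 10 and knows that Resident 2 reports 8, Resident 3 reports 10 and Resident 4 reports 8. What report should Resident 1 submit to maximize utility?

6

Report 6: project built, pays 6, utility 10 - 6 = 4.
Report 8: project built, pays 8, utility 10 - 8 = 2.
Report 10: project built, pays 10, utility 10 - 10 = 0.
The best choice is 6 with utility 4.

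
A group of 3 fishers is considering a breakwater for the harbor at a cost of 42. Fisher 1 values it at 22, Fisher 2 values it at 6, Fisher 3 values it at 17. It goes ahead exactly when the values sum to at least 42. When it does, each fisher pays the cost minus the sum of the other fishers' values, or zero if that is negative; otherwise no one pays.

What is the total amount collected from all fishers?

Total value 45 ≥ cost 42, so it is built.
Fisher 1: others sum to 23; max(0, 42 - 23) = 19.
Fisher 2: others sum to 39; max(0, 42 - 39) = 3.
Fisher 3: others sum to 28; max(0, 42 - 28) = 14.
Total collected = 19 + 3 + 14 = 36.

36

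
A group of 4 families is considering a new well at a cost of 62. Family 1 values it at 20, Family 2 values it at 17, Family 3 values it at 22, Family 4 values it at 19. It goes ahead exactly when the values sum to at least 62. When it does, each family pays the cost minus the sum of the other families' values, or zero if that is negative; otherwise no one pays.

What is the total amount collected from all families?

Total value 78 ≥ cost 62, so it is built.
Family 1: others sum to 58; max(0, 62 - 58) = 4.
Family 2: others sum to 61; max(0, 62 - 61) = 1.
Family 3: others sum to 56; max(0, 62 - 56) = 6.
Family 4: others sum to 59; max(0, 62 - 59) = 3.
Total collected = 4 + 1 + 6 + 3 = 14.

14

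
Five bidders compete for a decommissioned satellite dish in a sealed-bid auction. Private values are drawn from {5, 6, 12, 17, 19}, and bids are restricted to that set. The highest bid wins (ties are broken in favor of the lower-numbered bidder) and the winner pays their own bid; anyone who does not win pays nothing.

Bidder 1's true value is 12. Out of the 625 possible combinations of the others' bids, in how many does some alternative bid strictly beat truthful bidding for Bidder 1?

Others bid (5, 5, 5, 5): truth gives 0; bid 5 gives 7 > 0. Violating.
Others bid (5, 5, 5, 6): truth gives 0; bid 6 gives 6 > 0. Violating.
Others bid (5, 5, 6, 5): truth gives 0; bid 6 gives 6 > 0. Violating.
Others bid (5, 5, 6, 6): truth gives 0; bid 6 gives 6 > 0. Violating.
Others bid (5, 5, 5, 12): truth gives 0; no alternative beats it.
Others bid (5, 5, 5, 17): truth gives 0; no alternative beats it.
(Checking all 625 profiles: 16 have a profitable deviation, 609 do not.)

16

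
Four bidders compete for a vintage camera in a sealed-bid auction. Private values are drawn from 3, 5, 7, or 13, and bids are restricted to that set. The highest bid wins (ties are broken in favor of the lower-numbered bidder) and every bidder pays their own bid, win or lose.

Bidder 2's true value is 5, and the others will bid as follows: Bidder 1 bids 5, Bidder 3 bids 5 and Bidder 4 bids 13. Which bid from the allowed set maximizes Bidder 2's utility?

3

Bid 3: loses but pays 3, utility -3.
Bid 5: loses but pays 5, utility -5.
Bid 7: loses but pays 7, utility -7.
Bid 13: wins, pays 13, utility 5 - 13 = -8.
The best choice is 3 with utility -3.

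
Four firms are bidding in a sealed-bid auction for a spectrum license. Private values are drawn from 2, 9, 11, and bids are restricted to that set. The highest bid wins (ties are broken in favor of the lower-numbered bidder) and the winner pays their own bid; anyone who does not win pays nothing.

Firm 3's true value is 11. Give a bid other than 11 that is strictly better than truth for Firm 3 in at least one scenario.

9

Suppose Firm 1 bids 2, Firm 2 bids 2 and Firm 4 bids 2.
Bid 11: wins, pays 11, utility 11 - 11 = 0.
Bid 9: wins, pays 9, utility 11 - 9 = 2.
So bidding 9 beats truth here (2 > 0).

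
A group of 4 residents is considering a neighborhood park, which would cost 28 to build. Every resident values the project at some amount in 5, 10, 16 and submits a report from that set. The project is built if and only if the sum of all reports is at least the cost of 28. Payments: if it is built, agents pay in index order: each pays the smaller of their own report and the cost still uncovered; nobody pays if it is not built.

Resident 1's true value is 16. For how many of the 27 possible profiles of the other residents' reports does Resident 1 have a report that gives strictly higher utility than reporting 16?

26

Others report (5, 5, 10): truth gives 0; report 10 gives 6 > 0. Violating.
Others report (5, 5, 16): truth gives 0; report 5 gives 11 > 0. Violating.
Others report (5, 10, 5): truth gives 0; report 10 gives 6 > 0. Violating.
Others report (5, 10, 10): truth gives 0; report 5 gives 11 > 0. Violating.
Others report (5, 5, 5): truth gives 0; no alternative beats it.
(Checking all 27 profiles: 26 have a profitable deviation, 1 does not.)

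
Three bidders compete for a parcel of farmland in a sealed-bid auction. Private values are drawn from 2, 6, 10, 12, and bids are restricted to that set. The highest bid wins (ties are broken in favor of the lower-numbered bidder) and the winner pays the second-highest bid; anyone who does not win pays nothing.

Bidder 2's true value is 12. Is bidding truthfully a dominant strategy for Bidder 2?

Yes

Check each profile of the others' bids and compare truth against every alternative bid.
Others bid (10, 2): truth gives 2, best alternative gives 0.
Others bid (10, 6): truth gives 2, best alternative gives 0.
Others bid (10, 10): truth gives 2, best alternative gives 0.
Others bid (2, 2): truth gives 10, best alternative gives 10.
Others bid (2, 6): truth gives 6, best alternative gives 6.
Others bid (6, 2): truth gives 6, best alternative gives 6.
(Remaining 10 profiles checked similarly; truth is weakly best in each.)
In every case the truthful bid is at least as good as any alternative, so it is a dominant strategy.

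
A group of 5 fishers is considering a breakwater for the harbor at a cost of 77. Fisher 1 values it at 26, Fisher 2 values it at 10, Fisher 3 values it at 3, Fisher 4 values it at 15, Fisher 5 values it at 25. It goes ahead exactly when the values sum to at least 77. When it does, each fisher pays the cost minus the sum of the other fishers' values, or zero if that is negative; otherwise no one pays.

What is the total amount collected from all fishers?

69

Total value 79 ≥ cost 77, so it is built.
Fisher 1: others sum to 53; max(0, 77 - 53) = 24.
Fisher 2: others sum to 69; max(0, 77 - 69) = 8.
Fisher 3: others sum to 76; max(0, 77 - 76) = 1.
Fisher 4: others sum to 64; max(0, 77 - 64) = 13.
Fisher 5: others sum to 54; max(0, 77 - 54) = 23.
Total collected = 24 + 8 + 1 + 13 + 23 = 69.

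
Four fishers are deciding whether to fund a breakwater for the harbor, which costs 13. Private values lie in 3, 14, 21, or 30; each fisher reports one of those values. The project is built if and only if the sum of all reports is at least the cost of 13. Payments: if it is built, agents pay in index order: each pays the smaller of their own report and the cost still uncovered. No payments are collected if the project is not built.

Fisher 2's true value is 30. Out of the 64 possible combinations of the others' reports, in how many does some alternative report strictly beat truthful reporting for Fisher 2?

Others report (3, 3, 14): truth gives 20; report 3 gives 27 > 20. Violating.
Others report (3, 3, 21): truth gives 20; report 3 gives 27 > 20. Violating.
Others report (3, 3, 30): truth gives 20; report 3 gives 27 > 20. Violating.
Others report (3, 14, 3): truth gives 20; report 3 gives 27 > 20. Violating.
Others report (3, 3, 3): truth gives 20; no alternative beats it.
Others report (14, 3, 3): truth gives 30; no alternative beats it.
(Checking all 64 profiles: 15 have a profitable deviation, 49 do not.)

15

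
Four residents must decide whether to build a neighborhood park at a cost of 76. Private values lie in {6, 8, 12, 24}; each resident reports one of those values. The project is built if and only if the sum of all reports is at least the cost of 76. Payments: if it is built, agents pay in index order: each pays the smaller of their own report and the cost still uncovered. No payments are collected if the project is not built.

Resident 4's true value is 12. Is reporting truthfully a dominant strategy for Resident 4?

Check each profile of the others' reports and compare truth against every alternative report.
Others report (24, 24, 24): truth gives 8, best alternative gives 8.
Others report (6, 6, 6): truth gives 0, best alternative gives 0.
Others report (6, 6, 8): truth gives 0, best alternative gives 0.
Others report (6, 6, 12): truth gives 0, best alternative gives 0.
Others report (6, 6, 24): truth gives 0, best alternative gives 0.
Others report (6, 8, 6): truth gives 0, best alternative gives 0.
(Remaining 58 profiles checked similarly; truth is weakly best in each.)
In every case the truthful report is at least as good as any alternative, so it is a dominant strategy.

Yes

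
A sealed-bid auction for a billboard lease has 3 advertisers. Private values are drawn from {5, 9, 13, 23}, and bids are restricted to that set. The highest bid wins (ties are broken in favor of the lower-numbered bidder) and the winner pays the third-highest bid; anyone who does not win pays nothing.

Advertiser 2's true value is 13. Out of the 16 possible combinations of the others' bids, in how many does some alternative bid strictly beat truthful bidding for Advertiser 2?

4

Others bid (5, 23): truth gives 0; bid 23 gives 8 > 0. Violating.
Others bid (9, 23): truth gives 0; bid 23 gives 4 > 0. Violating.
Others bid (13, 5): truth gives 0; bid 23 gives 8 > 0. Violating.
Others bid (13, 9): truth gives 0; bid 23 gives 4 > 0. Violating.
Others bid (5, 5): truth gives 8; no alternative beats it.
Others bid (5, 9): truth gives 8; no alternative beats it.
(Checking all 16 profiles: 4 have a profitable deviation, 12 do not.)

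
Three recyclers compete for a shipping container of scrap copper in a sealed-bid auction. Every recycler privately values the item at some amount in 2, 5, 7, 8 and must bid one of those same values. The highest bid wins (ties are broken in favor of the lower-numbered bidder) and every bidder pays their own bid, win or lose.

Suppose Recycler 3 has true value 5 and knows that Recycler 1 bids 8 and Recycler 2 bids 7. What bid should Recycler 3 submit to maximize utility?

Bid 2: loses but pays 2, utility -2.
Bid 5: loses but pays 5, utility -5.
Bid 7: loses but pays 7, utility -7.
Bid 8: loses but pays 8, utility -8.
The best choice is 2 with utility -2.

2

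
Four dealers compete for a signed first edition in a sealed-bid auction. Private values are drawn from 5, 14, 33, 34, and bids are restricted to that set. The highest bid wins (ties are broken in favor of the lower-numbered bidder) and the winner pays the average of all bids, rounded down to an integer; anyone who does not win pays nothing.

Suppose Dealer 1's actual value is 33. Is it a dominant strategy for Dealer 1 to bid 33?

No

Consider the case where Dealer 2 bids 5, Dealer 3 bids 5 and Dealer 4 bids 5.
Truthful bid 33: wins, pays 12, utility 33 - 12 = 21.
Bid 5 instead: wins, pays 5, utility 33 - 5 = 28.
Since 28 > 21, bidding 5 is strictly better here, so truthful bidding is not dominant.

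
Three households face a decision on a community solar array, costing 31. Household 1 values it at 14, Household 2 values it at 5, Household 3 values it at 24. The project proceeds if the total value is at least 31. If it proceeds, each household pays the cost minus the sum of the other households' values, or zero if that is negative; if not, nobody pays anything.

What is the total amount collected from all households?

14

Total value 43 ≥ cost 31, so it is built.
Household 1: others sum to 29; max(0, 31 - 29) = 2.
Household 2: others sum to 38; max(0, 31 - 38) = 0.
Household 3: others sum to 19; max(0, 31 - 19) = 12.
Total collected = 2 + 0 + 12 = 14.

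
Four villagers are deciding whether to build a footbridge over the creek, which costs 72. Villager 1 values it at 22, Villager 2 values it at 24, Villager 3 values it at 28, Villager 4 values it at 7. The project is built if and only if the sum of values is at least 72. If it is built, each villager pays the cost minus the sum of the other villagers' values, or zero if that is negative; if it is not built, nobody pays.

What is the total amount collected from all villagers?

47

Total value 81 ≥ cost 72, so it is built.
Villager 1: others sum to 59; max(0, 72 - 59) = 13.
Villager 2: others sum to 57; max(0, 72 - 57) = 15.
Villager 3: others sum to 53; max(0, 72 - 53) = 19.
Villager 4: others sum to 74; max(0, 72 - 74) = 0.
Total collected = 13 + 15 + 19 + 0 = 47.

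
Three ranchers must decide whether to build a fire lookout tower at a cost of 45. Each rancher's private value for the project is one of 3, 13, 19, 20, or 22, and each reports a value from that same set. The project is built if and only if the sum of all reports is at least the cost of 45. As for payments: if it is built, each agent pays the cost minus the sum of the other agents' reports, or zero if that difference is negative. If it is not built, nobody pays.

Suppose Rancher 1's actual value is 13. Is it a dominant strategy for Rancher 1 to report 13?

Check each profile of the others' reports and compare truth against every alternative report.
Others report (22, 22): truth gives 12, best alternative gives 12.
Others report (20, 22): truth gives 10, best alternative gives 10.
Others report (22, 20): truth gives 10, best alternative gives 10.
Others report (19, 22): truth gives 9, best alternative gives 9.
Others report (22, 19): truth gives 9, best alternative gives 9.
Others report (20, 20): truth gives 8, best alternative gives 8.
(Remaining 19 profiles checked similarly; truth is weakly best in each.)
In every case the truthful report is at least as good as any alternative, so it is a dominant strategy.

Yes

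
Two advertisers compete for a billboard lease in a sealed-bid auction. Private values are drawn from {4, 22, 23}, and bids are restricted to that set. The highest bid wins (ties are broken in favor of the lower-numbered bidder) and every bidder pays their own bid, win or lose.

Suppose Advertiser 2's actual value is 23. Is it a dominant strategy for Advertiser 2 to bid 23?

Consider the case where Advertiser 1 bids 4.
Truthful bid 23: wins, pays 23, utility 23 - 23 = 0.
Bid 22 instead: wins, pays 22, utility 23 - 22 = 1.
Since 1 > 0, bidding 22 is strictly better here, so truthful bidding is not dominant.

No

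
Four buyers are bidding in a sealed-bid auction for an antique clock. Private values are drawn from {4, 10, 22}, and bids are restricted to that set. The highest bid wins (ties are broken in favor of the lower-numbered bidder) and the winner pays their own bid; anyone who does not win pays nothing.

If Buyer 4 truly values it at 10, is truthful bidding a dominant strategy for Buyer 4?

Yes

Check each profile of the others' bids and compare truth against every alternative bid.
Others bid (4, 4, 4): truth gives 0, best alternative gives 0.
Others bid (4, 4, 10): truth gives 0, best alternative gives 0.
Others bid (4, 4, 22): truth gives 0, best alternative gives 0.
Others bid (4, 10, 4): truth gives 0, best alternative gives 0.
Others bid (4, 10, 10): truth gives 0, best alternative gives 0.
Others bid (4, 10, 22): truth gives 0, best alternative gives 0.
(Remaining 21 profiles checked similarly; truth is weakly best in each.)
In every case the truthful bid is at least as good as any alternative, so it is a dominant strategy.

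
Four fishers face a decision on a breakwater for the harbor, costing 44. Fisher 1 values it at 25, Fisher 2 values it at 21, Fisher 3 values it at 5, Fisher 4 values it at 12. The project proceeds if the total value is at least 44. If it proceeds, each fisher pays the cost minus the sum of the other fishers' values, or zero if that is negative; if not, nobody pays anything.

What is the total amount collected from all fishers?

Total value 63 ≥ cost 44, so it is built.
Fisher 1: others sum to 38; max(0, 44 - 38) = 6.
Fisher 2: others sum to 42; max(0, 44 - 42) = 2.
Fisher 3: others sum to 58; max(0, 44 - 58) = 0.
Fisher 4: others sum to 51; max(0, 44 - 51) = 0.
Total collected = 6 + 2 + 0 + 0 = 8.

8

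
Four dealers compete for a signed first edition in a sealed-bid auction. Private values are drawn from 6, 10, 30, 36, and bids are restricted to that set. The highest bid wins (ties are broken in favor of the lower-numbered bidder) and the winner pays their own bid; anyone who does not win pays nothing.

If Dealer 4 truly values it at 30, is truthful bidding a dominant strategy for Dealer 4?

Consider the case where Dealer 1 bids 6, Dealer 2 bids 6 and Dealer 3 bids 6.
Truthful bid 30: wins, pays 30, utility 30 - 30 = 0.
Bid 10 instead: wins, pays 10, utility 30 - 10 = 20.
Since 20 > 0, bidding 10 is strictly better here, so truthful bidding is not dominant.

No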